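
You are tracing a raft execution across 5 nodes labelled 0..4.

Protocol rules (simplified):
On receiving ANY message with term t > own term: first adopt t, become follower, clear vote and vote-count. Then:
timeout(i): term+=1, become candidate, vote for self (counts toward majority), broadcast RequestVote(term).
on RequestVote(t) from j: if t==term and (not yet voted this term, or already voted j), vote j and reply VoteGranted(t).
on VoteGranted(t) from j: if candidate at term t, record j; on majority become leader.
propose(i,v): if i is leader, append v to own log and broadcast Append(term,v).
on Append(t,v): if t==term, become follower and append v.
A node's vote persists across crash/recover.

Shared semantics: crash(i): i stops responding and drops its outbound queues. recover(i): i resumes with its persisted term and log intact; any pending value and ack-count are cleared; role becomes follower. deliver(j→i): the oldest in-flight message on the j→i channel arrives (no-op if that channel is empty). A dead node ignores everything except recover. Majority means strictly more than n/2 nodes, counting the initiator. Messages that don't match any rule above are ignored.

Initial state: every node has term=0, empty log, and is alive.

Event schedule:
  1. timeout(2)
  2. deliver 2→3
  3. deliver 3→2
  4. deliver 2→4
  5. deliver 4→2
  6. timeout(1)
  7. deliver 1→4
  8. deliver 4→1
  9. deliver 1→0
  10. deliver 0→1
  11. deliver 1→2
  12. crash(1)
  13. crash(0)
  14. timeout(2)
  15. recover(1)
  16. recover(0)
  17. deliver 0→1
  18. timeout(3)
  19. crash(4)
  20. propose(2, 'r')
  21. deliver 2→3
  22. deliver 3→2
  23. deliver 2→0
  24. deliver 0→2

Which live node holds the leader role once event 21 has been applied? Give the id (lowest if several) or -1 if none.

-1

step 1 timeout(2): 2={cand,t=1,log=-}
step 2 deliver 2→3: 3={foll,t=1,log=-}
step 3 deliver 3→2: —
step 4 deliver 2→4: 4={foll,t=1,log=-}
step 5 deliver 4→2: 2={lead,t=1,log=-}
step 6 timeout(1): 1={cand,t=1,log=-}
step 7 deliver 1→4: —
step 8 deliver 4→1: —
step 9 deliver 1→0: 0={foll,t=1,log=-}
step 10 deliver 0→1: —
step 11 deliver 1→2: —
step 12 crash(1): 1={✗cand,t=1,log=-}
step 13 crash(0): 0={✗foll,t=1,log=-}
step 14 timeout(2): 2={cand,t=2,log=-}
step 15 recover(1): 1={foll,t=1,log=-}
step 16 recover(0): 0={foll,t=1,log=-}
step 17 deliver 0→1: —
step 18 timeout(3): 3={cand,t=2,log=-}
step 19 crash(4): 4={✗foll,t=1,log=-}
step 20 propose(2,'r'): —
step 21 deliver 2→3: —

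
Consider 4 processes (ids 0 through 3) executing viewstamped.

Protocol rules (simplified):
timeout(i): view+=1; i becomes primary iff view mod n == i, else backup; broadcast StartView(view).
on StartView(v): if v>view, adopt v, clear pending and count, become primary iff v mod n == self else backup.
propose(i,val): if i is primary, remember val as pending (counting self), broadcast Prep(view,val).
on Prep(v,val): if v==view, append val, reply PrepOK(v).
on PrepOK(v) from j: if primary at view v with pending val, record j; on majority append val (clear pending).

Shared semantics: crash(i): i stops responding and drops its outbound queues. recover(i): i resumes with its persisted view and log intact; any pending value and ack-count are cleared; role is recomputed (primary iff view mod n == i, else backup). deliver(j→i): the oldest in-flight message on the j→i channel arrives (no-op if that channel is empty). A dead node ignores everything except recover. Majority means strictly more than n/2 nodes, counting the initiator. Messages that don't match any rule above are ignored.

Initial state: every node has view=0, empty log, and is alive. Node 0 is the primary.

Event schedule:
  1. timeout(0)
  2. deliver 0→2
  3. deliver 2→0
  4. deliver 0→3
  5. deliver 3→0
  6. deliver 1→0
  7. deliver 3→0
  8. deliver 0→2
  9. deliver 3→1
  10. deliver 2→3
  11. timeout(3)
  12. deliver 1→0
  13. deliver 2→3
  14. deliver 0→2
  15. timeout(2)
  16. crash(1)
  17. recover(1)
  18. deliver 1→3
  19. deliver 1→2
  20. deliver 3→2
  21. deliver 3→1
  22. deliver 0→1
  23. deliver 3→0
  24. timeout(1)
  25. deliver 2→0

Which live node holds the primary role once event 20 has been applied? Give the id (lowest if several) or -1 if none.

after 1 — timeout(0): n0:back/v1/[-]
after 2 — deliver 0→2: n2:back/v1/[-]
after 3 — deliver 2→0: ·
after 4 — deliver 0→3: n3:back/v1/[-]
after 5 — deliver 3→0: ·
after 6 — deliver 1→0: ·
after 7 — deliver 3→0: ·
after 8 — deliver 0→2: ·
after 9 — deliver 3→1: ·
after 10 — deliver 2→3: ·
after 11 — timeout(3): n3:back/v2/[-]
after 12 — deliver 1→0: ·
after 13 — deliver 2→3: ·
after 14 — deliver 0→2: ·
after 15 — timeout(2): n2:prim/v2/[-]
after 16 — crash(1): n1:✗back/v0/[-]
after 17 — recover(1): n1:back/v0/[-]
after 18 — deliver 1→3: ·
after 19 — deliver 1→2: ·
after 20 — deliver 3→2: ·

2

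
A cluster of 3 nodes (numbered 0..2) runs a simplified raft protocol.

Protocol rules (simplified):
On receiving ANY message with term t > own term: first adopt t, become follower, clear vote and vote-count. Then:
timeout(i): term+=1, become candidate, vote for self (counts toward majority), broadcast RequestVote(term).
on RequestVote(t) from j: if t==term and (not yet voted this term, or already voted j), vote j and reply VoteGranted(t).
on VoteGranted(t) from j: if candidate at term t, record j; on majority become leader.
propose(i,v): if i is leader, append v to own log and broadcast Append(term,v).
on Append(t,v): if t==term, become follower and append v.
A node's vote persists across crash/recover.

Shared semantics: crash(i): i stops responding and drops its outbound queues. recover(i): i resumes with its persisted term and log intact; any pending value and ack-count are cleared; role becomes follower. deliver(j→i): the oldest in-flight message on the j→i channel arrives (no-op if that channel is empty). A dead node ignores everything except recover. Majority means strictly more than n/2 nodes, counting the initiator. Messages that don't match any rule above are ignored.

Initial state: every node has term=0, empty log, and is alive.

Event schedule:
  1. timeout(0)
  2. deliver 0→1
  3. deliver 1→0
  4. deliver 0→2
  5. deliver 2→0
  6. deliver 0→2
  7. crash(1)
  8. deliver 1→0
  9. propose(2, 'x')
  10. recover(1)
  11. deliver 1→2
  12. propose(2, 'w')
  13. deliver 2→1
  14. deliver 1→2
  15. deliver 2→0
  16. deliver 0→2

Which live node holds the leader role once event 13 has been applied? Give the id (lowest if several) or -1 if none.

0

step 1 timeout(0): 0={cand,t=1,log=-}
step 2 deliver 0→1: 1={foll,t=1,log=-}
step 3 deliver 1→0: 0={lead,t=1,log=-}
step 4 deliver 0→2: 2={foll,t=1,log=-}
step 5 deliver 2→0: —
step 6 deliver 0→2: —
step 7 crash(1): 1={✗foll,t=1,log=-}
step 8 deliver 1→0: —
step 9 propose(2,'x'): —
step 10 recover(1): 1={foll,t=1,log=-}
step 11 deliver 1→2: —
step 12 propose(2,'w'): —
step 13 deliver 2→1: —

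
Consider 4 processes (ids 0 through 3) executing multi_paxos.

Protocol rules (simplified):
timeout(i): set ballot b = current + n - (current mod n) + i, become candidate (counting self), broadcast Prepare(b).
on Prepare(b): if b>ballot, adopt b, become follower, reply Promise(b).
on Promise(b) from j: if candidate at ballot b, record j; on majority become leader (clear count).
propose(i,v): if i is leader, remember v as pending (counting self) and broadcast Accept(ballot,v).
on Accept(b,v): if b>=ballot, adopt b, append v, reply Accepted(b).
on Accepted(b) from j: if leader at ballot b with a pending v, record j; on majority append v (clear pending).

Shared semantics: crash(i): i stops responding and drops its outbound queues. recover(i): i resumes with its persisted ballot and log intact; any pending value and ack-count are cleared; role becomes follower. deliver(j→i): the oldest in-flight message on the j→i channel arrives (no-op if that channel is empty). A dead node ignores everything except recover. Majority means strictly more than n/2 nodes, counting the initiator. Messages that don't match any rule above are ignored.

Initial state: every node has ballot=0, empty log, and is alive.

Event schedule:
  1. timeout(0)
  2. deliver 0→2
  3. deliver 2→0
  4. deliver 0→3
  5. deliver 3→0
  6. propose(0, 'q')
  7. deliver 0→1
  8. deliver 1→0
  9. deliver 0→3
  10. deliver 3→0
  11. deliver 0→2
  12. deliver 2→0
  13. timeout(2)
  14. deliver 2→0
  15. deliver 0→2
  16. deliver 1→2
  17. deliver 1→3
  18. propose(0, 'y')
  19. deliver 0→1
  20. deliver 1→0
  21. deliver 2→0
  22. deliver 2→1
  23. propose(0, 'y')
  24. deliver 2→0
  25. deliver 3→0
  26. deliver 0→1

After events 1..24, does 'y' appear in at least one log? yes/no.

e1 timeout(0): 0[cand,b=4,-]
e2 deliver 0→2: 2[foll,b=4,-]
e3 deliver 2→0: ·
e4 deliver 0→3: 3[foll,b=4,-]
e5 deliver 3→0: 0[lead,b=4,-]
e6 propose(0,'q'): ·
e7 deliver 0→1: 1[foll,b=4,-]
e8 deliver 1→0: ·
e9 deliver 0→3: 3[foll,b=4,q]
e10 deliver 3→0: ·
e11 deliver 0→2: 2[foll,b=4,q]
e12 deliver 2→0: 0[lead,b=4,q]
e13 timeout(2): 2[cand,b=10,q]
e14 deliver 2→0: 0[foll,b=10,q]
e15 deliver 0→2: ·
e16 deliver 1→2: ·
e17 deliver 1→3: ·
e18 propose(0,'y'): ·
e19 deliver 0→1: 1[foll,b=4,q]
e20 deliver 1→0: ·
e21 deliver 2→0: ·
e22 deliver 2→1: 1[foll,b=10,q]
e23 propose(0,'y'): ·
e24 deliver 2→0: ·

no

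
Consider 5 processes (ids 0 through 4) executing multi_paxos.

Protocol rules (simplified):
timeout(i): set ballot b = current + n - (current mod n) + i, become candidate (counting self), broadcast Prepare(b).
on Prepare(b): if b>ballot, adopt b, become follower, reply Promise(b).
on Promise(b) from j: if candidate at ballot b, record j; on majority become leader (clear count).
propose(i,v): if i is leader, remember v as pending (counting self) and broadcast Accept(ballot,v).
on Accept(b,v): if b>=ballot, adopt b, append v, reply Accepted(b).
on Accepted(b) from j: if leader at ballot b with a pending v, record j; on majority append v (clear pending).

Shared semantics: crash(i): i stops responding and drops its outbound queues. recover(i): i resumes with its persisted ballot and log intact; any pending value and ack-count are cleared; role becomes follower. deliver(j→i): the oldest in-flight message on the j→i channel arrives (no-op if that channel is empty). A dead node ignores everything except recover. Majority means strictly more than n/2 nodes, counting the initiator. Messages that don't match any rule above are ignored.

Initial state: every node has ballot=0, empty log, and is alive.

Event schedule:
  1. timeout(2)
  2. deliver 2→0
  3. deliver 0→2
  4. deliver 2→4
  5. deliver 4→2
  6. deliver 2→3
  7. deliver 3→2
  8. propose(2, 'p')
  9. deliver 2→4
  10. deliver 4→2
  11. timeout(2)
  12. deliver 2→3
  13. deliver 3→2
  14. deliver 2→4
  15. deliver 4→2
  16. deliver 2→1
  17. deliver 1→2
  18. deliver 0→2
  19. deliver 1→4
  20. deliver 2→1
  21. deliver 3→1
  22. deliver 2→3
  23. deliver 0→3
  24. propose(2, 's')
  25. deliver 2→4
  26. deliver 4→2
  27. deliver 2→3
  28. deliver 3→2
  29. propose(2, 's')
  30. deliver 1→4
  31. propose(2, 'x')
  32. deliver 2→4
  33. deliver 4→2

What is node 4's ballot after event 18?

1. timeout(2):  <2:cand b7 ->
2. deliver 2→0:  <0:foll b7 ->
3. deliver 0→2:  nop
4. deliver 2→4:  <4:foll b7 ->
5. deliver 4→2:  <2:lead b7 ->
6. deliver 2→3:  <3:foll b7 ->
7. deliver 3→2:  nop
8. propose(2,'p'):  nop
9. deliver 2→4:  <4:foll b7 p>
10. deliver 4→2:  nop
11. timeout(2):  <2:cand b12 ->
12. deliver 2→3:  <3:foll b7 p>
13. deliver 3→2:  nop
14. deliver 2→4:  <4:foll b12 p>
15. deliver 4→2:  nop
16. deliver 2→1:  <1:foll b7 ->
17. deliver 1→2:  nop
18. deliver 0→2:  nop

12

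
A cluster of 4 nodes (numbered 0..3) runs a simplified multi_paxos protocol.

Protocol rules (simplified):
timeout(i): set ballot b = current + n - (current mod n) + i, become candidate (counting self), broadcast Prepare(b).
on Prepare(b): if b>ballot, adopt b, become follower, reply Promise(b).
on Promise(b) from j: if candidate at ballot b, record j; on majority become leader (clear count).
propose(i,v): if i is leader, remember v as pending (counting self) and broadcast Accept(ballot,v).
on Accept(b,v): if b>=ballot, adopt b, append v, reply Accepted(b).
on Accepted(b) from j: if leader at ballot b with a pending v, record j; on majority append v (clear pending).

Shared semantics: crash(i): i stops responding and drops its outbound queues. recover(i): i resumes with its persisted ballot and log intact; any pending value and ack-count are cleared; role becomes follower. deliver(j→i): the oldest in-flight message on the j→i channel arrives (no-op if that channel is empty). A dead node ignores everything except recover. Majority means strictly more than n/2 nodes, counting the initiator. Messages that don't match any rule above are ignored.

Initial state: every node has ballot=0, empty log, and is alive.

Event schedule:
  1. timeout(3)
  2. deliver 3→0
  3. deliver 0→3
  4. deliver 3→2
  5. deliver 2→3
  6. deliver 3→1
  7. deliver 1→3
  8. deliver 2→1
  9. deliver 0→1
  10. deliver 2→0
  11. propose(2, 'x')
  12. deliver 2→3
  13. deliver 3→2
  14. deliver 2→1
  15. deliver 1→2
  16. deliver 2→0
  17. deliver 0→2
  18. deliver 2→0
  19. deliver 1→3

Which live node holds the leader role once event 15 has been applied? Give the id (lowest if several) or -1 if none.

3

e1 timeout(3): 3[cand,b=7,-]
e2 deliver 3→0: 0[foll,b=7,-]
e3 deliver 0→3: ·
e4 deliver 3→2: 2[foll,b=7,-]
e5 deliver 2→3: 3[lead,b=7,-]
e6 deliver 3→1: 1[foll,b=7,-]
e7 deliver 1→3: ·
e8 deliver 2→1: ·
e9 deliver 0→1: ·
e10 deliver 2→0: ·
e11 propose(2,'x'): ·
e12 deliver 2→3: ·
e13 deliver 3→2: ·
e14 deliver 2→1: ·
e15 deliver 1→2: ·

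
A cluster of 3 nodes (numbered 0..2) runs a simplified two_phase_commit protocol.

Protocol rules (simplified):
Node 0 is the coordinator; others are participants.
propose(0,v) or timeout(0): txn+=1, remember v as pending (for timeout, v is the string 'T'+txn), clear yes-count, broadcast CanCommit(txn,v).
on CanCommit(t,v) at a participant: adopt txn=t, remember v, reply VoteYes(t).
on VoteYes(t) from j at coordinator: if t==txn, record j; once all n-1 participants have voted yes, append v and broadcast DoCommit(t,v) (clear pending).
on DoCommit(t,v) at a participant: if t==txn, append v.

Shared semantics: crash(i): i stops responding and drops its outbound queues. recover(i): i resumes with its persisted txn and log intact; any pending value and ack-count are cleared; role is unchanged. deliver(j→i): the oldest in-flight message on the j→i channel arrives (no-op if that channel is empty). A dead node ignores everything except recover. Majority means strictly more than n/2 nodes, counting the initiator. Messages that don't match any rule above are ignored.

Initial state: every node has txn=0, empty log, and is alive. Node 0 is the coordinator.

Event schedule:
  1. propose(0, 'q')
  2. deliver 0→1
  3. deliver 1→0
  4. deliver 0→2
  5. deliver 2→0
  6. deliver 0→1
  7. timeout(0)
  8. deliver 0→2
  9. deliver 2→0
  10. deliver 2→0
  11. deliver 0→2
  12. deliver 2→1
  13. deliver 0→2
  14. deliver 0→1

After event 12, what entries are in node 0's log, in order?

q

1. propose(0,'q'):  <0:coor t1 ->
2. deliver 0→1:  <1:part t1 ->
3. deliver 1→0:  nop
4. deliver 0→2:  <2:part t1 ->
5. deliver 2→0:  <0:coor t1 q>
6. deliver 0→1:  <1:part t1 q>
7. timeout(0):  <0:coor t2 q>
8. deliver 0→2:  <2:part t1 q>
9. deliver 2→0:  nop
10. deliver 2→0:  nop
11. deliver 0→2:  <2:part t2 q>
12. deliver 2→1:  nop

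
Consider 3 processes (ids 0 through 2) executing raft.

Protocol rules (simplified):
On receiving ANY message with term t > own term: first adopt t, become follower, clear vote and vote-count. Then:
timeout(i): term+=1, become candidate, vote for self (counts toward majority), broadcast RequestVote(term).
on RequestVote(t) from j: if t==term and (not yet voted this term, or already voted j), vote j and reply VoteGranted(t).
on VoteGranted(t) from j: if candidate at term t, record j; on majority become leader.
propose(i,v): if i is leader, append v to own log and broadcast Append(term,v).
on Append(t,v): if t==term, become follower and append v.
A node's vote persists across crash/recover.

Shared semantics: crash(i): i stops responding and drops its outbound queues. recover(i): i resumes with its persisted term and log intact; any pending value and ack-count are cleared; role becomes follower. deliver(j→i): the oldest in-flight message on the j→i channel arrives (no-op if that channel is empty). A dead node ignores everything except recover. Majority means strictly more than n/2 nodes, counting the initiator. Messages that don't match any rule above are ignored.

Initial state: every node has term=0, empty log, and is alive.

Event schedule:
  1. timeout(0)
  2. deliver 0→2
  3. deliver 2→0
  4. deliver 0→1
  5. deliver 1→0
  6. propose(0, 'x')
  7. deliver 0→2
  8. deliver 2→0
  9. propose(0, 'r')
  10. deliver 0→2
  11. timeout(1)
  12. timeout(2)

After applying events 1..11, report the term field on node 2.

1

[1] timeout(0) → N0(cand t1 [-])
[2] deliver 0→2 → N2(foll t1 [-])
[3] deliver 2→0 → N0(lead t1 [-])
[4] deliver 0→1 → N1(foll t1 [-])
[5] deliver 1→0 → ∅
[6] propose(0,'x') → N0(lead t1 [x])
[7] deliver 0→2 → N2(foll t1 [x])
[8] deliver 2→0 → ∅
[9] propose(0,'r') → N0(lead t1 [x,r])
[10] deliver 0→2 → N2(foll t1 [x,r])
[11] timeout(1) → N1(cand t2 [-])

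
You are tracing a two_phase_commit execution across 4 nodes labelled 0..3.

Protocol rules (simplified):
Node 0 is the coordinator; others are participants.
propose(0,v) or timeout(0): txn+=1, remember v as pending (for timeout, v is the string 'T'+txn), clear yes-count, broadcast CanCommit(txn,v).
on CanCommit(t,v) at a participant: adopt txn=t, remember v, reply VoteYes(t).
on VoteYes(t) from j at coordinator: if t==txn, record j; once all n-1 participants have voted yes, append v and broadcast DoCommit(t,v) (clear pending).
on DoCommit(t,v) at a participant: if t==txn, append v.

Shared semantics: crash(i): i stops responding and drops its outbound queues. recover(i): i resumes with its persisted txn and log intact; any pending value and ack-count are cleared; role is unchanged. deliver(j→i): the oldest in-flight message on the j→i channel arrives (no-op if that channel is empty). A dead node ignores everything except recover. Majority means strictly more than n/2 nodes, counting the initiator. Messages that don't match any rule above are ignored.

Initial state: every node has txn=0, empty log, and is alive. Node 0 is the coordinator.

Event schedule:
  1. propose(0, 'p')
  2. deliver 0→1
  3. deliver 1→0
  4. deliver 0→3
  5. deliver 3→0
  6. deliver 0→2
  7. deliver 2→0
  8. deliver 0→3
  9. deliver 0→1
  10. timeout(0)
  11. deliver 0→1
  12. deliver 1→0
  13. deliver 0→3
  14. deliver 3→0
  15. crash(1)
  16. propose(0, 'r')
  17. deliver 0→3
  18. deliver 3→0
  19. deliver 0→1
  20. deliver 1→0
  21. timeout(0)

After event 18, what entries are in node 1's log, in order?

p

step 1 propose(0,'p'): 0={coor,t=1,log=-}
step 2 deliver 0→1: 1={part,t=1,log=-}
step 3 deliver 1→0: —
step 4 deliver 0→3: 3={part,t=1,log=-}
step 5 deliver 3→0: —
step 6 deliver 0→2: 2={part,t=1,log=-}
step 7 deliver 2→0: 0={coor,t=1,log=p}
step 8 deliver 0→3: 3={part,t=1,log=p}
step 9 deliver 0→1: 1={part,t=1,log=p}
step 10 timeout(0): 0={coor,t=2,log=p}
step 11 deliver 0→1: 1={part,t=2,log=p}
step 12 deliver 1→0: —
step 13 deliver 0→3: 3={part,t=2,log=p}
step 14 deliver 3→0: —
step 15 crash(1): 1={✗part,t=2,log=p}
step 16 propose(0,'r'): 0={coor,t=3,log=p}
step 17 deliver 0→3: 3={part,t=3,log=p}
step 18 deliver 3→0: —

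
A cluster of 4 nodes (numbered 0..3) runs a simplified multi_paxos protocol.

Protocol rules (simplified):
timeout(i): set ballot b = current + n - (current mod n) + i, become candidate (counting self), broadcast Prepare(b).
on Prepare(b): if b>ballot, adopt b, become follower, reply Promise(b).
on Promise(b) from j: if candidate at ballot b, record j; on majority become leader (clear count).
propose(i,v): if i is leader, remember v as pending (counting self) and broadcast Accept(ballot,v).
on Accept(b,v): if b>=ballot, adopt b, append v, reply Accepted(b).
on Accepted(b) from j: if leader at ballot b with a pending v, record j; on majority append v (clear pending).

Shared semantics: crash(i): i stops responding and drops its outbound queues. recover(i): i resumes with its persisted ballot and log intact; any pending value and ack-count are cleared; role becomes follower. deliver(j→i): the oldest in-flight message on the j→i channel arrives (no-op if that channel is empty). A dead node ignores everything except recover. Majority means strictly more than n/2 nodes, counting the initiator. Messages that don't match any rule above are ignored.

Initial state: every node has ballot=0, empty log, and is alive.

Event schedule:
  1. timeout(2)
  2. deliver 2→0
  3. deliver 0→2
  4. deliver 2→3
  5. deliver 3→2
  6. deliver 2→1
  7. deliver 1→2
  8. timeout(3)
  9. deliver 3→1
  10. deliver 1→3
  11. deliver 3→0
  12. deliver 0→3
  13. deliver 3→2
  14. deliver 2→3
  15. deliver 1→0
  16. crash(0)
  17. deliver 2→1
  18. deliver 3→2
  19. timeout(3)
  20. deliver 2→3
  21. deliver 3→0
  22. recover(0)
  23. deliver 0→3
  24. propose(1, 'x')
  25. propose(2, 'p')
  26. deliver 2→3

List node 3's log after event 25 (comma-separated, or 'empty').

1. timeout(2):  <2:cand b6 ->
2. deliver 2→0:  <0:foll b6 ->
3. deliver 0→2:  nop
4. deliver 2→3:  <3:foll b6 ->
5. deliver 3→2:  <2:lead b6 ->
6. deliver 2→1:  <1:foll b6 ->
7. deliver 1→2:  nop
8. timeout(3):  <3:cand b11 ->
9. deliver 3→1:  <1:foll b11 ->
10. deliver 1→3:  nop
11. deliver 3→0:  <0:foll b11 ->
12. deliver 0→3:  <3:lead b11 ->
13. deliver 3→2:  <2:foll b11 ->
14. deliver 2→3:  nop
15. deliver 1→0:  nop
16. crash(0):  <0:✗foll b11 ->
17. deliver 2→1:  nop
18. deliver 3→2:  nop
19. timeout(3):  <3:cand b15 ->
20. deliver 2→3:  nop
21. deliver 3→0:  nop
22. recover(0):  <0:foll b11 ->
23. deliver 0→3:  nop
24. propose(1,'x'):  nop
25. propose(2,'p'):  nop

empty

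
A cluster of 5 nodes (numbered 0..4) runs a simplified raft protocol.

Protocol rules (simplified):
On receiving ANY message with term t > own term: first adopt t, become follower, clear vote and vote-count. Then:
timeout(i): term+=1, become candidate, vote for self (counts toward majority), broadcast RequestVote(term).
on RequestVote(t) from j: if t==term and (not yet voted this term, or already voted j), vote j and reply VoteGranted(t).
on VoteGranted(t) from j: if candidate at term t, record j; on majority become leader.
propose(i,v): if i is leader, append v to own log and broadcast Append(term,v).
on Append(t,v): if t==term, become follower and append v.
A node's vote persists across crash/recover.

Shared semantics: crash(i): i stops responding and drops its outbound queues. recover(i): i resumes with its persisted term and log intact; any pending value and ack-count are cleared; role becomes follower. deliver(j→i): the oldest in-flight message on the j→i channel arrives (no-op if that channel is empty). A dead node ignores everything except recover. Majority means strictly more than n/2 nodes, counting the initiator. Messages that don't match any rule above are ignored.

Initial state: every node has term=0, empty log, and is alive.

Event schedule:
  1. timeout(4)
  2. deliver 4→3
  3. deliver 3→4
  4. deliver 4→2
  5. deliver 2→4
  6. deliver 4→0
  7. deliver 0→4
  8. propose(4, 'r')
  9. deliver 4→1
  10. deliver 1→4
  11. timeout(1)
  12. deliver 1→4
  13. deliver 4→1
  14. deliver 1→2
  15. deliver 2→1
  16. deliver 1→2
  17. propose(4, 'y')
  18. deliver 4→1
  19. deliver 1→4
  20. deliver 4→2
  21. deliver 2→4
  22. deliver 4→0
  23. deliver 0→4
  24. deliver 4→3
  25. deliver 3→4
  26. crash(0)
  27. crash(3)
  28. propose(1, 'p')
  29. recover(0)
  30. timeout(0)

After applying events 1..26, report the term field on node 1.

2

step 1 timeout(4): 4={cand,t=1,log=-}
step 2 deliver 4→3: 3={foll,t=1,log=-}
step 3 deliver 3→4: —
step 4 deliver 4→2: 2={foll,t=1,log=-}
step 5 deliver 2→4: 4={lead,t=1,log=-}
step 6 deliver 4→0: 0={foll,t=1,log=-}
step 7 deliver 0→4: —
step 8 propose(4,'r'): 4={lead,t=1,log=r}
step 9 deliver 4→1: 1={foll,t=1,log=-}
step 10 deliver 1→4: —
step 11 timeout(1): 1={cand,t=2,log=-}
step 12 deliver 1→4: 4={foll,t=2,log=r}
step 13 deliver 4→1: —
step 14 deliver 1→2: 2={foll,t=2,log=-}
step 15 deliver 2→1: —
step 16 deliver 1→2: —
step 17 propose(4,'y'): —
step 18 deliver 4→1: 1={lead,t=2,log=-}
step 19 deliver 1→4: —
step 20 deliver 4→2: —
step 21 deliver 2→4: —
step 22 deliver 4→0: 0={foll,t=1,log=r}
step 23 deliver 0→4: —
step 24 deliver 4→3: 3={foll,t=1,log=r}
step 25 deliver 3→4: —
step 26 crash(0): 0={✗foll,t=1,log=r}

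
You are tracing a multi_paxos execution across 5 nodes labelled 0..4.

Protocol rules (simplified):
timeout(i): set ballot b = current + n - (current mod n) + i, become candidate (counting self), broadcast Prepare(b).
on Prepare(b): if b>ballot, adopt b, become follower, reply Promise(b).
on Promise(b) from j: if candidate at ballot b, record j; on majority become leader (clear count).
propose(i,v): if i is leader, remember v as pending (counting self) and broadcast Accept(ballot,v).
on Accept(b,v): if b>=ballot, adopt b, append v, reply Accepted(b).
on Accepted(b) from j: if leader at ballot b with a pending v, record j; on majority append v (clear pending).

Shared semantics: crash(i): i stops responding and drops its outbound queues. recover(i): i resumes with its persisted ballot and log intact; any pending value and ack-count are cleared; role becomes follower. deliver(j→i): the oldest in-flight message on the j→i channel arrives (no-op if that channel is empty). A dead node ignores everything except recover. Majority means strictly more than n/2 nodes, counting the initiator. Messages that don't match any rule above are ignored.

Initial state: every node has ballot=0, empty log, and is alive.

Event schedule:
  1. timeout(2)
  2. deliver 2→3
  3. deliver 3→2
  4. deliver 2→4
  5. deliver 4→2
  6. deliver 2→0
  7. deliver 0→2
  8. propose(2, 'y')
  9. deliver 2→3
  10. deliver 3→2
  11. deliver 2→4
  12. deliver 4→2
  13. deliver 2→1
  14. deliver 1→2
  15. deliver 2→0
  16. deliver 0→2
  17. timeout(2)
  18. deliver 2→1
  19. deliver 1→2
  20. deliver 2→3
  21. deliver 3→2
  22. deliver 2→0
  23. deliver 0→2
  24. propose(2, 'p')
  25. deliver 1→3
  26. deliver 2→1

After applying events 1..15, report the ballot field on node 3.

7

after 1 — timeout(2): n2:cand/b7/[-]
after 2 — deliver 2→3: n3:foll/b7/[-]
after 3 — deliver 3→2: ·
after 4 — deliver 2→4: n4:foll/b7/[-]
after 5 — deliver 4→2: n2:lead/b7/[-]
after 6 — deliver 2→0: n0:foll/b7/[-]
after 7 — deliver 0→2: ·
after 8 — propose(2,'y'): ·
after 9 — deliver 2→3: n3:foll/b7/[y]
after 10 — deliver 3→2: ·
after 11 — deliver 2→4: n4:foll/b7/[y]
after 12 — deliver 4→2: n2:lead/b7/[y]
after 13 — deliver 2→1: n1:foll/b7/[-]
after 14 — deliver 1→2: ·
after 15 — deliver 2→0: n0:foll/b7/[y]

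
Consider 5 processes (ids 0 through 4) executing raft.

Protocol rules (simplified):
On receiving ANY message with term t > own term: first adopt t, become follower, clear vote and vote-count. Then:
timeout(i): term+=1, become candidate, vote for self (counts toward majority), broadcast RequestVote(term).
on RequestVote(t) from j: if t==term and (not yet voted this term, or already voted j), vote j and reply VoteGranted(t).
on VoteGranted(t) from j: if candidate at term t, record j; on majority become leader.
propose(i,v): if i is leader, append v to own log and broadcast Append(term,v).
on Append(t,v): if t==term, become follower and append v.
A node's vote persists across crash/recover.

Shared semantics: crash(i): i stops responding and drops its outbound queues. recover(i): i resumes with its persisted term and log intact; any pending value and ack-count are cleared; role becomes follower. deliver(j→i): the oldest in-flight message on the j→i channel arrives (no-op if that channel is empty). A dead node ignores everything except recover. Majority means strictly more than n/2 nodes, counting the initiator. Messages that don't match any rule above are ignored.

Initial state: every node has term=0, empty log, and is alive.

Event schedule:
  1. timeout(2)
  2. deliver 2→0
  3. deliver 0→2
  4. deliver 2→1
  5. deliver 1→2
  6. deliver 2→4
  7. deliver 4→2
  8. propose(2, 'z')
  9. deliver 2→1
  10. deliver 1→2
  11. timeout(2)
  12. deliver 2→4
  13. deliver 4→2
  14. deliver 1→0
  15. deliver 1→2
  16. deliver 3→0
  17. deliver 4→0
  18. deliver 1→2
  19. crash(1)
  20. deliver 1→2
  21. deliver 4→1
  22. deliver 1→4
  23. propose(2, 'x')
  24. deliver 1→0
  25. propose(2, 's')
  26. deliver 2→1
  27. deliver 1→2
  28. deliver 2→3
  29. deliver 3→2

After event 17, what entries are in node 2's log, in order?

[1] timeout(2) → N2(cand t1 [-])
[2] deliver 2→0 → N0(foll t1 [-])
[3] deliver 0→2 → ∅
[4] deliver 2→1 → N1(foll t1 [-])
[5] deliver 1→2 → N2(lead t1 [-])
[6] deliver 2→4 → N4(foll t1 [-])
[7] deliver 4→2 → ∅
[8] propose(2,'z') → N2(lead t1 [z])
[9] deliver 2→1 → N1(foll t1 [z])
[10] deliver 1→2 → ∅
[11] timeout(2) → N2(cand t2 [z])
[12] deliver 2→4 → N4(foll t1 [z])
[13] deliver 4→2 → ∅
[14] deliver 1→0 → ∅
[15] deliver 1→2 → ∅
[16] deliver 3→0 → ∅
[17] deliver 4→0 → ∅

z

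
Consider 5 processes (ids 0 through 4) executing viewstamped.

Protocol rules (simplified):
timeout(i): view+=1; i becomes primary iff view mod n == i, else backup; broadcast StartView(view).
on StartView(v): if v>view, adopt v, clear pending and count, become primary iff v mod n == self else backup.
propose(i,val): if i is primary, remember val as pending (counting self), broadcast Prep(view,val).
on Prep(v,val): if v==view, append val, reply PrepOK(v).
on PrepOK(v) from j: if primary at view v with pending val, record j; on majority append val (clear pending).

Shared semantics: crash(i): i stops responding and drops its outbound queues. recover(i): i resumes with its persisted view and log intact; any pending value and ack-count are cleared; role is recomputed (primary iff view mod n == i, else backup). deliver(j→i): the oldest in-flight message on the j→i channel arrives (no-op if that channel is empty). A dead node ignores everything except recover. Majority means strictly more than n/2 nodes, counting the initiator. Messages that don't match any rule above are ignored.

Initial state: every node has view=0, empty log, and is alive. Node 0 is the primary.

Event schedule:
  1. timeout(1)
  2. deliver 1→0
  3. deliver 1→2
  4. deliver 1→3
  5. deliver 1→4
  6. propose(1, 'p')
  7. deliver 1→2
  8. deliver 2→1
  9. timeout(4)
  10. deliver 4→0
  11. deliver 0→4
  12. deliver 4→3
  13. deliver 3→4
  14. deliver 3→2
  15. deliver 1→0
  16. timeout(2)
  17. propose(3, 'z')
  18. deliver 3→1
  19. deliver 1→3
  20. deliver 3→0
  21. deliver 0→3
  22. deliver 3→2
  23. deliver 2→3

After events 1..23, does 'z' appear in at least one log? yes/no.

step 1 timeout(1): 1={prim,v=1,log=-}
step 2 deliver 1→0: 0={back,v=1,log=-}
step 3 deliver 1→2: 2={back,v=1,log=-}
step 4 deliver 1→3: 3={back,v=1,log=-}
step 5 deliver 1→4: 4={back,v=1,log=-}
step 6 propose(1,'p'): —
step 7 deliver 1→2: 2={back,v=1,log=p}
step 8 deliver 2→1: —
step 9 timeout(4): 4={back,v=2,log=-}
step 10 deliver 4→0: 0={back,v=2,log=-}
step 11 deliver 0→4: —
step 12 deliver 4→3: 3={back,v=2,log=-}
step 13 deliver 3→4: —
step 14 deliver 3→2: —
step 15 deliver 1→0: —
step 16 timeout(2): 2={prim,v=2,log=p}
step 17 propose(3,'z'): —
step 18 deliver 3→1: —
step 19 deliver 1→3: —
step 20 deliver 3→0: —
step 21 deliver 0→3: —
step 22 deliver 3→2: —
step 23 deliver 2→3: —

no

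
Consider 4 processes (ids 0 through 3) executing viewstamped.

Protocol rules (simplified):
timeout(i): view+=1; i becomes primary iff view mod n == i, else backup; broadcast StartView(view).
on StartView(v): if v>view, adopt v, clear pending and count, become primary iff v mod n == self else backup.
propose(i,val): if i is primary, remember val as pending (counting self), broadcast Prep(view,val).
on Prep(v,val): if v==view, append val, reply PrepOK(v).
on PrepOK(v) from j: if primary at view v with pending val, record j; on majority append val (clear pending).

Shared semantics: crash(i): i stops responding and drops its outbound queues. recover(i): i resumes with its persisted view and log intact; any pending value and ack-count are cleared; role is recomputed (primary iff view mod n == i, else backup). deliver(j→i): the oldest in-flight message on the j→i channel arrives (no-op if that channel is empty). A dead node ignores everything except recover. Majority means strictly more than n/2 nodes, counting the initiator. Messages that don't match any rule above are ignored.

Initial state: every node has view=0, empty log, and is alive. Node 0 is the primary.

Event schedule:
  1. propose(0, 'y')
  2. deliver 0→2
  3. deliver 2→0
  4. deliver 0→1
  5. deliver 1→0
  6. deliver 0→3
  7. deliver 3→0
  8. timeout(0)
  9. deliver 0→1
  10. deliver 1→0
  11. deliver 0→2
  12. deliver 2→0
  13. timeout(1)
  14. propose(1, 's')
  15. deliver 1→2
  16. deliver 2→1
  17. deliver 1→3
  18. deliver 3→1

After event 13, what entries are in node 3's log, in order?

e1 propose(0,'y'): ·
e2 deliver 0→2: 2[back,v=0,y]
e3 deliver 2→0: ·
e4 deliver 0→1: 1[back,v=0,y]
e5 deliver 1→0: 0[prim,v=0,y]
e6 deliver 0→3: 3[back,v=0,y]
e7 deliver 3→0: ·
e8 timeout(0): 0[back,v=1,y]
e9 deliver 0→1: 1[prim,v=1,y]
e10 deliver 1→0: ·
e11 deliver 0→2: 2[back,v=1,y]
e12 deliver 2→0: ·
e13 timeout(1): 1[back,v=2,y]

y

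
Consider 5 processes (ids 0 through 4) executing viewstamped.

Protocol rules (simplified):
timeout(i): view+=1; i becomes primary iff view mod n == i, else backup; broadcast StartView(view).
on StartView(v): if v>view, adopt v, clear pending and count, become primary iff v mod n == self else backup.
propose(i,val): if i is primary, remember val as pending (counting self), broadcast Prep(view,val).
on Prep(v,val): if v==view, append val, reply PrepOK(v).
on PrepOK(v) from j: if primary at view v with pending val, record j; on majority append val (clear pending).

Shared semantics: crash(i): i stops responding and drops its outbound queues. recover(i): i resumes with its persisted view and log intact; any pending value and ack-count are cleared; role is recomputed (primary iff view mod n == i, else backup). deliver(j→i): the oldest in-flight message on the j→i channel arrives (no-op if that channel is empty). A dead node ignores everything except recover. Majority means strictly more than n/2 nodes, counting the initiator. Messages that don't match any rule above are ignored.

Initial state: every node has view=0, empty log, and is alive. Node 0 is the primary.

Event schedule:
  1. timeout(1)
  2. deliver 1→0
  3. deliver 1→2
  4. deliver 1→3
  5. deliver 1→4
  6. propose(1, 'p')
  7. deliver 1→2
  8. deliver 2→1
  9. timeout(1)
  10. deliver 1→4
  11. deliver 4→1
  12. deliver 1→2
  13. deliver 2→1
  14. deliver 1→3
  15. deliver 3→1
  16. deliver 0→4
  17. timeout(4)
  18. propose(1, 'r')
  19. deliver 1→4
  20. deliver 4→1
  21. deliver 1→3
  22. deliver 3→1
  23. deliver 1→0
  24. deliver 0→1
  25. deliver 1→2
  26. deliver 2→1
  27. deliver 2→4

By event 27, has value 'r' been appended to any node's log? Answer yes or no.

no

after 1 — timeout(1): n1:prim/v1/[-]
after 2 — deliver 1→0: n0:back/v1/[-]
after 3 — deliver 1→2: n2:back/v1/[-]
after 4 — deliver 1→3: n3:back/v1/[-]
after 5 — deliver 1→4: n4:back/v1/[-]
after 6 — propose(1,'p'): ·
after 7 — deliver 1→2: n2:back/v1/[p]
after 8 — deliver 2→1: ·
after 9 — timeout(1): n1:back/v2/[-]
after 10 — deliver 1→4: n4:back/v1/[p]
after 11 — deliver 4→1: ·
after 12 — deliver 1→2: n2:prim/v2/[p]
after 13 — deliver 2→1: ·
after 14 — deliver 1→3: n3:back/v1/[p]
after 15 — deliver 3→1: ·
after 16 — deliver 0→4: ·
after 17 — timeout(4): n4:back/v2/[p]
after 18 — propose(1,'r'): ·
after 19 — deliver 1→4: ·
after 20 — deliver 4→1: ·
after 21 — deliver 1→3: n3:back/v2/[p]
after 22 — deliver 3→1: ·
after 23 — deliver 1→0: n0:back/v1/[p]
after 24 — deliver 0→1: ·
after 25 — deliver 1→2: ·
after 26 — deliver 2→1: ·
after 27 — deliver 2→4: ·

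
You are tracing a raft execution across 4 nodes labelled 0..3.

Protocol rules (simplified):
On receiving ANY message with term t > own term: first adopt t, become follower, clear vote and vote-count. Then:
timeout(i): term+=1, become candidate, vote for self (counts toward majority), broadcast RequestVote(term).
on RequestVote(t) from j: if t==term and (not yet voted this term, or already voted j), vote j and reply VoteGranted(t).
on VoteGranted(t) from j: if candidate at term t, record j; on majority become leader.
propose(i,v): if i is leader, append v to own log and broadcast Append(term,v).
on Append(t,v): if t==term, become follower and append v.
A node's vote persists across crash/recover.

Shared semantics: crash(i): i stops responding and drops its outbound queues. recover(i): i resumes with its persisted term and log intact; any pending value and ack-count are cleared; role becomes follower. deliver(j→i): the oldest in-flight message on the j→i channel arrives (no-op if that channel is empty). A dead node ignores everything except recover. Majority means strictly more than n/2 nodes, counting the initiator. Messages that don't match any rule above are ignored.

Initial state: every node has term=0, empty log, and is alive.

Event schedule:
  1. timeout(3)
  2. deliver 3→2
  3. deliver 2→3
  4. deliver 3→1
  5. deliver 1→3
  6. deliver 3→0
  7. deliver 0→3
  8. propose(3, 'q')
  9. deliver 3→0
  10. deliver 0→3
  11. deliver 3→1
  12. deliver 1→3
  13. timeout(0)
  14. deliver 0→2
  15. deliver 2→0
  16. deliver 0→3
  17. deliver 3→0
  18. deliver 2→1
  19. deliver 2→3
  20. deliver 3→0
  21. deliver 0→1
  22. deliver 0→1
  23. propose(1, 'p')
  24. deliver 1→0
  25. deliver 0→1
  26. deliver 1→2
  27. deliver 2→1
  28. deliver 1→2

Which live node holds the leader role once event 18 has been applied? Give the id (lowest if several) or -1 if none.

after 1 — timeout(3): n3:cand/t1/[-]
after 2 — deliver 3→2: n2:foll/t1/[-]
after 3 — deliver 2→3: ·
after 4 — deliver 3→1: n1:foll/t1/[-]
after 5 — deliver 1→3: n3:lead/t1/[-]
after 6 — deliver 3→0: n0:foll/t1/[-]
after 7 — deliver 0→3: ·
after 8 — propose(3,'q'): n3:lead/t1/[q]
after 9 — deliver 3→0: n0:foll/t1/[q]
after 10 — deliver 0→3: ·
after 11 — deliver 3→1: n1:foll/t1/[q]
after 12 — deliver 1→3: ·
after 13 — timeout(0): n0:cand/t2/[q]
after 14 — deliver 0→2: n2:foll/t2/[-]
after 15 — deliver 2→0: ·
after 16 — deliver 0→3: n3:foll/t2/[q]
after 17 — deliver 3→0: n0:lead/t2/[q]
after 18 — deliver 2→1: ·

0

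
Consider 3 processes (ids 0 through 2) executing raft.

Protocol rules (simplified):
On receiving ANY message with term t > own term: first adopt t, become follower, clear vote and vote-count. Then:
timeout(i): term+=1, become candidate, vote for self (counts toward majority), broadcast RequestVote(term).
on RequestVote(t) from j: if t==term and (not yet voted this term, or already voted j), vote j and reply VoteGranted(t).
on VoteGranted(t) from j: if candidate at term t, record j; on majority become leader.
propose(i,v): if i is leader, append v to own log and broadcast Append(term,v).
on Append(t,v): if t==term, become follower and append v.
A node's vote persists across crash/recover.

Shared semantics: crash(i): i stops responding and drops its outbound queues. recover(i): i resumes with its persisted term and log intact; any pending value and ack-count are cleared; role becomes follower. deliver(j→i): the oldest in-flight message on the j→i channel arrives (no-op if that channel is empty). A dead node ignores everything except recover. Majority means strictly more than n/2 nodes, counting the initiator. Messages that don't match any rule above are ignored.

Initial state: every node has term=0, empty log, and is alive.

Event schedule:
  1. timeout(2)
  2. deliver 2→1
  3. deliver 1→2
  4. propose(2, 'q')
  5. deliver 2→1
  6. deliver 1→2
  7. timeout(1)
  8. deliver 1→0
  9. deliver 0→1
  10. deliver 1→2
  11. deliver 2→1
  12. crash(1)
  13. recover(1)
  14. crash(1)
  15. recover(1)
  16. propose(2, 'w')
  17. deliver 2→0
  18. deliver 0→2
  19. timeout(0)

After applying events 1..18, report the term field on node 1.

1. timeout(2):  <2:cand t1 ->
2. deliver 2→1:  <1:foll t1 ->
3. deliver 1→2:  <2:lead t1 ->
4. propose(2,'q'):  <2:lead t1 q>
5. deliver 2→1:  <1:foll t1 q>
6. deliver 1→2:  nop
7. timeout(1):  <1:cand t2 q>
8. deliver 1→0:  <0:foll t2 ->
9. deliver 0→1:  <1:lead t2 q>
10. deliver 1→2:  <2:foll t2 q>
11. deliver 2→1:  nop
12. crash(1):  <1:✗lead t2 q>
13. recover(1):  <1:foll t2 q>
14. crash(1):  <1:✗foll t2 q>
15. recover(1):  <1:foll t2 q>
16. propose(2,'w'):  nop
17. deliver 2→0:  nop
18. deliver 0→2:  nop

2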